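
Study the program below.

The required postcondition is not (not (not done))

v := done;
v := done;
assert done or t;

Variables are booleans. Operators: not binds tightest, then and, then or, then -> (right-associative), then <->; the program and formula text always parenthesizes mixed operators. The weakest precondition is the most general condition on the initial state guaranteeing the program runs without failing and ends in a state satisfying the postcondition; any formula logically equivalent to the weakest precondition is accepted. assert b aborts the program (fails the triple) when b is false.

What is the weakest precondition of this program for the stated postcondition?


Working backward. After the program, the postcondition not (not (not done)) must hold; in canonical form it is not done.
Before assert done or t: (done or t) and (not done)
Before v := done: (done or t) and (not done)
Before v := done: (done or t) and (not done)
Answer: WP = (done or t) and (not done)


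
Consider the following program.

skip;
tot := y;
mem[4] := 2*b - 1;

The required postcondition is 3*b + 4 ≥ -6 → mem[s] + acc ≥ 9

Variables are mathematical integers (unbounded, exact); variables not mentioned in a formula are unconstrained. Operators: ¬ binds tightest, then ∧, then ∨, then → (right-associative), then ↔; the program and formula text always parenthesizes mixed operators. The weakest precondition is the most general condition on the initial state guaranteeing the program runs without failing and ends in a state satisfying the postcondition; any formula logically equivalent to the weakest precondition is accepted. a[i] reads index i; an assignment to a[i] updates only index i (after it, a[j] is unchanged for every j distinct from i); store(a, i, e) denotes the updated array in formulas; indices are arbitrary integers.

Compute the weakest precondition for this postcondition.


Working backward. After the program, the postcondition 3*b + 4 ≥ -6 → mem[s] + acc ≥ 9 must hold; in canonical form it is 3*b ≥ -10 → mem[s] + acc ≥ 9.
Before mem[4] := 2*b - 1: 3*b ≥ -10 → store(mem, 4, 2*b - 1)[s] + acc ≥ 9
Before tot := y: 3*b ≥ -10 → store(mem, 4, 2*b - 1)[s] + acc ≥ 9
Before skip: 3*b ≥ -10 → store(mem, 4, 2*b - 1)[s] + acc ≥ 9
Answer: WP = 3*b ≥ -10 → store(mem, 4, 2*b - 1)[s] + acc ≥ 9


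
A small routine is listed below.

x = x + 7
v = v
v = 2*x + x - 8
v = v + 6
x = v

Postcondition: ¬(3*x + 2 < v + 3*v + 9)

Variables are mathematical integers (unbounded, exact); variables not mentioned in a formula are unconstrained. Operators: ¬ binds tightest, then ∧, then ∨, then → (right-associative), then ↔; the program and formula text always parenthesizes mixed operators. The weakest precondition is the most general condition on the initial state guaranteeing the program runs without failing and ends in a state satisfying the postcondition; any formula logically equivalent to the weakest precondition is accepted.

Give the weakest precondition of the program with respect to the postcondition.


Working backward. After the program, the postcondition ¬(3*x + 2 < v + 3*v + 9) must hold; in canonical form it is ¬(3*x < 4*v + 7).
Before x := v: ¬(v > -7)
Before v := v + 6: ¬(v > -13)
Before v := 2*x + x - 8: ¬(3*x > -5)
Before v := v: ¬(3*x > -5)
Before x := x + 7: ¬(3*x > -26)
Answer: WP = ¬(3*x > -26)


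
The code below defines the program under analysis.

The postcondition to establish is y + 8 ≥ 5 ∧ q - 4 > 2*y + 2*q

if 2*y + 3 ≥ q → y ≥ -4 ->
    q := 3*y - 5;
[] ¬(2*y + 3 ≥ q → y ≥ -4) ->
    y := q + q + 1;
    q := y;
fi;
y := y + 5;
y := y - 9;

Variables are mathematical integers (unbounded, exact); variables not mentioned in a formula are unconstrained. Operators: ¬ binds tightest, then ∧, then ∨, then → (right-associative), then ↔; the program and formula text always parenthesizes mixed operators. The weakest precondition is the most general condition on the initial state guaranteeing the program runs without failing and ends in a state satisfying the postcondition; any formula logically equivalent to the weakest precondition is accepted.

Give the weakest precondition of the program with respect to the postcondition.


Working backward. After the program, the postcondition y + 8 ≥ 5 ∧ q - 4 > 2*y + 2*q must hold; in canonical form it is y ≥ -3 ∧ q + 2*y < -4.
Before y := y - 9: y ≥ 6 ∧ q + 2*y < 14
Before y := y + 5: y ≥ 1 ∧ q + 2*y < 4
Then branch requires y ≥ 1 ∧ 5*y < 9; else branch requires 2*q ≥ 0 ∧ 6*q < 1.
Before the if: ((2*y ≥ q - 3 → y ≥ -4) → (y ≥ 1 ∧ 5*y < 9)) ∧ ((¬(2*y ≥ q - 3 → y ≥ -4)) → (2*q ≥ 0 ∧ 6*q < 1))
Answer: WP = ((2*y ≥ q - 3 → y ≥ -4) → (y ≥ 1 ∧ 5*y < 9)) ∧ ((¬(2*y ≥ q - 3 → y ≥ -4)) → (2*q ≥ 0 ∧ 6*q < 1))


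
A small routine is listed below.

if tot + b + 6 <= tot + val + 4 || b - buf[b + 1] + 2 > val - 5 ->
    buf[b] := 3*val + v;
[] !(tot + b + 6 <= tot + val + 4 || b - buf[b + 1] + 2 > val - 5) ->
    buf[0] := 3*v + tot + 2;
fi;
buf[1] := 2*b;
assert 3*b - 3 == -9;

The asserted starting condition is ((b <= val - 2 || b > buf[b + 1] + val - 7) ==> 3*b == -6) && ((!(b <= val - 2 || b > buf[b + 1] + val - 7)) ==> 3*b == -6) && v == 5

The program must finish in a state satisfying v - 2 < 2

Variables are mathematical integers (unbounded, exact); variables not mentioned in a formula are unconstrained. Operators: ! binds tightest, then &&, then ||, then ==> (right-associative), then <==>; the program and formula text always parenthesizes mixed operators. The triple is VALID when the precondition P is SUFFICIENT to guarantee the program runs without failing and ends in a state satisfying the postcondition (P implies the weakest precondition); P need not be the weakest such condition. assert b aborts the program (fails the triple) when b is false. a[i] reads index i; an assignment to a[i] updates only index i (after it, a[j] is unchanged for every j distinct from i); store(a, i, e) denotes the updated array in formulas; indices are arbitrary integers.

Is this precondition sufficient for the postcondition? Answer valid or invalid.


Working backward. After the program, the postcondition v - 2 < 2 must hold; in canonical form it is v < 4.
Before assert 3*b - 3 == -9: 3*b == -6 && v < 4
Before buf[1] := 2*b: 3*b == -6 && v < 4
Then branch requires 3*b == -6 && v < 4; else branch requires 3*b == -6 && v < 4.
Before the if: ((b <= val - 2 || b > buf[b + 1] + val - 7) ==> (3*b == -6 && v < 4)) && ((!(b <= val - 2 || b > buf[b + 1] + val - 7)) ==> (3*b == -6 && v < 4))
The weakest precondition is ((b <= val - 2 || b > buf[b + 1] + val - 7) ==> (3*b == -6 && v < 4)) && ((!(b <= val - 2 || b > buf[b + 1] + val - 7)) ==> (3*b == -6 && v < 4)).
Check whether ((b <= val - 2 || b > buf[b + 1] + val - 7) ==> 3*b == -6) && ((!(b <= val - 2 || b > buf[b + 1] + val - 7)) ==> 3*b == -6) && v == 5 implies it.
Countermodel: at the initial state b = -2, buf = {[-1] = 6, elsewhere 6}, v = 5, val = -1, the precondition holds but the weakest precondition fails.
Answer: invalid


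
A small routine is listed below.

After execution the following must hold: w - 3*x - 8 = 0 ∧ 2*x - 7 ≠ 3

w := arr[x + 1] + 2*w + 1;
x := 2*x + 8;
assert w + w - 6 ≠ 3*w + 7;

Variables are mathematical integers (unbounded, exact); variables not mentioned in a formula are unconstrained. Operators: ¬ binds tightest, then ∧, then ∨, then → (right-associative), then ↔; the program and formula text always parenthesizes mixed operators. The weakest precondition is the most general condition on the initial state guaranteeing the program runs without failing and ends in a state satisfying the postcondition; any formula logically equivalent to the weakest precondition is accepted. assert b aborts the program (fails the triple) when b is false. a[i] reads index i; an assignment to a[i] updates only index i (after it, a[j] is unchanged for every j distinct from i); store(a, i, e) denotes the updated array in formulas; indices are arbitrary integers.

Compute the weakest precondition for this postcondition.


Working backward. After the program, the postcondition w - 3*x - 8 = 0 ∧ 2*x - 7 ≠ 3 must hold; in canonical form it is w = 3*x + 8 ∧ 2*x ≠ 10.
Before assert w + w - 6 ≠ 3*w + 7: w ≠ -13 ∧ w = 3*x + 8 ∧ 2*x ≠ 10
Before x := 2*x + 8: w ≠ -13 ∧ w = 6*x + 32 ∧ 4*x ≠ -6
Before w := arr[x + 1] + 2*w + 1: arr[x + 1] + 2*w ≠ -14 ∧ arr[x + 1] + 2*w = 6*x + 31 ∧ 4*x ≠ -6
Answer: WP = arr[x + 1] + 2*w ≠ -14 ∧ arr[x + 1] + 2*w = 6*x + 31 ∧ 4*x ≠ -6


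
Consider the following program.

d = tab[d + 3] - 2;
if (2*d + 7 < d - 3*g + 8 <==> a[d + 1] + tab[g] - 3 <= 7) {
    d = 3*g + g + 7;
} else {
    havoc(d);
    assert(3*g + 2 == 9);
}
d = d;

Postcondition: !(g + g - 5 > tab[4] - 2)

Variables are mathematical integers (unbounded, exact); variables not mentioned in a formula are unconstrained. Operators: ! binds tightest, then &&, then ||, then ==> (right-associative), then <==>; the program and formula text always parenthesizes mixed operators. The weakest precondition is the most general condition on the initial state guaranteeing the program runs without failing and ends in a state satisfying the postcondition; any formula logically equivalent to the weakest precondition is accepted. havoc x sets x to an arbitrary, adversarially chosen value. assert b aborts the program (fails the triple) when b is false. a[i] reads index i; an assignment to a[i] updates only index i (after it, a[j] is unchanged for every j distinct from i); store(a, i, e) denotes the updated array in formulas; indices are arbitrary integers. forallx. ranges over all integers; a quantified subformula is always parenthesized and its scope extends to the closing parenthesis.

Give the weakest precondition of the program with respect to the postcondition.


Working backward. After the program, the postcondition !(g + g - 5 > tab[4] - 2) must hold; in canonical form it is !(2*g > tab[4] + 3).
Before d := d: !(2*g > tab[4] + 3)
Then branch requires !(2*g > tab[4] + 3); else branch requires 3*g == 7 && (!(2*g > tab[4] + 3)).
Before the if: ((d + 3*g < 1 <==> a[d + 1] + tab[g] <= 10) ==> (!(2*g > tab[4] + 3))) && ((!(d + 3*g < 1 <==> a[d + 1] + tab[g] <= 10)) ==> (3*g == 7 && (!(2*g > tab[4] + 3))))
Before d := tab[d + 3] - 2: ((tab[d + 3] + 3*g < 3 <==> a[tab[d + 3] - 1] + tab[g] <= 10) ==> (!(2*g > tab[4] + 3))) && ((!(tab[d + 3] + 3*g < 3 <==> a[tab[d + 3] - 1] + tab[g] <= 10)) ==> (3*g == 7 && (!(2*g > tab[4] + 3))))
Answer: WP = ((tab[d + 3] + 3*g < 3 <==> a[tab[d + 3] - 1] + tab[g] <= 10) ==> (!(2*g > tab[4] + 3))) && ((!(tab[d + 3] + 3*g < 3 <==> a[tab[d + 3] - 1] + tab[g] <= 10)) ==> (3*g == 7 && (!(2*g > tab[4] + 3))))


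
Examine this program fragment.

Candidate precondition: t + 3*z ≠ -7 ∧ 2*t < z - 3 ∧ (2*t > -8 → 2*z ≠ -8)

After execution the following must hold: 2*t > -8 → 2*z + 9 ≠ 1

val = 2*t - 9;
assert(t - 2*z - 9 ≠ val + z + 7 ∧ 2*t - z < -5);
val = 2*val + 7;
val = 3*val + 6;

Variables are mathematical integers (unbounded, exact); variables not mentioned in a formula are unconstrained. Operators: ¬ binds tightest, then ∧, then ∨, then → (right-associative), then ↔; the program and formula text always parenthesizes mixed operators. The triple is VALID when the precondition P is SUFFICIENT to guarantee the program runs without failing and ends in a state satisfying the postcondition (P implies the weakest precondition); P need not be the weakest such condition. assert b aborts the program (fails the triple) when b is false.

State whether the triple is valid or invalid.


Working backward. After the program, the postcondition 2*t > -8 → 2*z + 9 ≠ 1 must hold; in canonical form it is 2*t > -8 → 2*z ≠ -8.
Before val := 3*val + 6: 2*t > -8 → 2*z ≠ -8
Before val := 2*val + 7: 2*t > -8 → 2*z ≠ -8
Before assert t - 2*z - 9 ≠ val + z + 7 ∧ 2*t - z < -5: t ≠ val + 3*z + 16 ∧ 2*t < z - 5 ∧ (2*t > -8 → 2*z ≠ -8)
Before val := 2*t - 9: t + 3*z ≠ -7 ∧ 2*t < z - 5 ∧ (2*t > -8 → 2*z ≠ -8)
The weakest precondition is t + 3*z ≠ -7 ∧ 2*t < z - 5 ∧ (2*t > -8 → 2*z ≠ -8).
Check whether t + 3*z ≠ -7 ∧ 2*t < z - 3 ∧ (2*t > -8 → 2*z ≠ -8) implies it.
Countermodel: at the initial state t = -3, z = -2, the precondition holds but the weakest precondition fails.
Answer: invalid


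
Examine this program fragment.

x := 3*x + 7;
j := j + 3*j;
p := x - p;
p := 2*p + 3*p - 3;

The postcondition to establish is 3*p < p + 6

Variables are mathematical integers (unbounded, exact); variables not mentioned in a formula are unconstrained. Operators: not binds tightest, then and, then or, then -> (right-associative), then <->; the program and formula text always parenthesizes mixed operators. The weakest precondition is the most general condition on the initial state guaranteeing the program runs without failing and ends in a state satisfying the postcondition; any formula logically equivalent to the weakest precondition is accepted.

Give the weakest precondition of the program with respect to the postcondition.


Working backward. After the program, the postcondition 3*p < p + 6 must hold; in canonical form it is 2*p < 6.
Before p := 2*p + 3*p - 3: 10*p < 12
Before p := x - p: 10*x < 10*p + 12
Before j := j + 3*j: 10*x < 10*p + 12
Before x := 3*x + 7: 30*x < 10*p - 58
Answer: WP = 30*x < 10*p - 58


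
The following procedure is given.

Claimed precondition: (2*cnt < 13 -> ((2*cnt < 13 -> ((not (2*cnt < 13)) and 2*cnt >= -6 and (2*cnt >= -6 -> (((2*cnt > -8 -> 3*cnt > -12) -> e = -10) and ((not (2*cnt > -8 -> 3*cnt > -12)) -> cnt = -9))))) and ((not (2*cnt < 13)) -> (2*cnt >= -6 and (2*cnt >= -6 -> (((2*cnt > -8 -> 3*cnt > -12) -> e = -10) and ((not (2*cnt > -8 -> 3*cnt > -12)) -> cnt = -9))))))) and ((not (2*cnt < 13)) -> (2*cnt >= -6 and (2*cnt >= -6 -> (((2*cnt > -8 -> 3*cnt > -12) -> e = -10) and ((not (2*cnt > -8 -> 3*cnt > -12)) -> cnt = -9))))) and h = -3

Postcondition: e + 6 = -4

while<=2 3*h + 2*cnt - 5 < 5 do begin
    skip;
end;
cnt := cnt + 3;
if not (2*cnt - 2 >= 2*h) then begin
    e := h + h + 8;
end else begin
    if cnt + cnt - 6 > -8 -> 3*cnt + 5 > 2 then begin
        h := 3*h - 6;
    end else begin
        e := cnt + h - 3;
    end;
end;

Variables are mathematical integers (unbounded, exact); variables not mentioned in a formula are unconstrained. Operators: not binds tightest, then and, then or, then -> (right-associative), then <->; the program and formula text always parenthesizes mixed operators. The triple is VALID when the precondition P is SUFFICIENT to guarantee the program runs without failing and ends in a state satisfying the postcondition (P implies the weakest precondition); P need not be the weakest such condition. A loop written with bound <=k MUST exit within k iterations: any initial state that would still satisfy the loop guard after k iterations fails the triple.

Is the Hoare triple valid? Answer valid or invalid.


Working backward. After the program, the postcondition e + 6 = -4 must hold; in canonical form it is e = -10.
Then branch requires 2*h = -18; else branch requires ((2*cnt > -2 -> 3*cnt > -3) -> e = -10) and ((not (2*cnt > -2 -> 3*cnt > -3)) -> cnt + h = -7).
Before the if: ((not (2*cnt >= 2*h + 2)) -> 2*h = -18) and (2*cnt >= 2*h + 2 -> (((2*cnt > -2 -> 3*cnt > -3) -> e = -10) and ((not (2*cnt > -2 -> 3*cnt > -3)) -> cnt + h = -7)))
Before cnt := cnt + 3: ((not (2*cnt >= 2*h - 4)) -> 2*h = -18) and (2*cnt >= 2*h - 4 -> (((2*cnt > -8 -> 3*cnt > -12) -> e = -10) and ((not (2*cnt > -8 -> 3*cnt > -12)) -> cnt + h = -10)))
Before the loop (bound <=2), unroll the exhaustion recursion (WP_0 = exit-now case; WP_j = one more guarded iteration, up to j = 2):
  WP_0: (not (2*cnt + 3*h < 10)) and ((not (2*cnt >= 2*h - 4)) -> 2*h = -18) and (2*cnt >= 2*h - 4 -> (((2*cnt > -8 -> 3*cnt > -12) -> e = -10) and ((not (2*cnt > -8 -> 3*cnt > -12)) -> cnt + h = -10)))
  WP_1: (2*cnt + 3*h < 10 -> ((not (2*cnt + 3*h < 10)) and ((not (2*cnt >= 2*h - 4)) -> 2*h = -18) and (2*cnt >= 2*h - 4 -> (((2*cnt > -8 -> 3*cnt > -12) -> e = -10) and ((not (2*cnt > -8 -> 3*cnt > -12)) -> cnt + h = -10))))) and ((not (2*cnt + 3*h < 10)) -> (((not (2*cnt >= 2*h - 4)) -> 2*h = -18) and (2*cnt >= 2*h - 4 -> (((2*cnt > -8 -> 3*cnt > -12) -> e = -10) and ((not (2*cnt > -8 -> 3*cnt > -12)) -> cnt + h = -10)))))
  WP_2: (2*cnt + 3*h < 10 -> ((2*cnt + 3*h < 10 -> ((not (2*cnt + 3*h < 10)) and ((not (2*cnt >= 2*h - 4)) -> 2*h = -18) and (2*cnt >= 2*h - 4 -> (((2*cnt > -8 -> 3*cnt > -12) -> e = -10) and ((not (2*cnt > -8 -> 3*cnt > -12)) -> cnt + h = -10))))) and ((not (2*cnt + 3*h < 10)) -> (((not (2*cnt >= 2*h - 4)) -> 2*h = -18) and (2*cnt >= 2*h - 4 -> (((2*cnt > -8 -> 3*cnt > -12) -> e = -10) and ((not (2*cnt > -8 -> 3*cnt > -12)) -> cnt + h = -10))))))) and ((not (2*cnt + 3*h < 10)) -> (((not (2*cnt >= 2*h - 4)) -> 2*h = -18) and (2*cnt >= 2*h - 4 -> (((2*cnt > -8 -> 3*cnt > -12) -> e = -10) and ((not (2*cnt > -8 -> 3*cnt > -12)) -> cnt + h = -10)))))
So before the loop: (2*cnt + 3*h < 10 -> ((2*cnt + 3*h < 10 -> ((not (2*cnt + 3*h < 10)) and ((not (2*cnt >= 2*h - 4)) -> 2*h = -18) and (2*cnt >= 2*h - 4 -> (((2*cnt > -8 -> 3*cnt > -12) -> e = -10) and ((not (2*cnt > -8 -> 3*cnt > -12)) -> cnt + h = -10))))) and ((not (2*cnt + 3*h < 10)) -> (((not (2*cnt >= 2*h - 4)) -> 2*h = -18) and (2*cnt >= 2*h - 4 -> (((2*cnt > -8 -> 3*cnt > -12) -> e = -10) and ((not (2*cnt > -8 -> 3*cnt > -12)) -> cnt + h = -10))))))) and ((not (2*cnt + 3*h < 10)) -> (((not (2*cnt >= 2*h - 4)) -> 2*h = -18) and (2*cnt >= 2*h - 4 -> (((2*cnt > -8 -> 3*cnt > -12) -> e = -10) and ((not (2*cnt > -8 -> 3*cnt > -12)) -> cnt + h = -10)))))
The weakest precondition is (2*cnt + 3*h < 10 -> ((2*cnt + 3*h < 10 -> ((not (2*cnt + 3*h < 10)) and ((not (2*cnt >= 2*h - 4)) -> 2*h = -18) and (2*cnt >= 2*h - 4 -> (((2*cnt > -8 -> 3*cnt > -12) -> e = -10) and ((not (2*cnt > -8 -> 3*cnt > -12)) -> cnt + h = -10))))) and ((not (2*cnt + 3*h < 10)) -> (((not (2*cnt >= 2*h - 4)) -> 2*h = -18) and (2*cnt >= 2*h - 4 -> (((2*cnt > -8 -> 3*cnt > -12) -> e = -10) and ((not (2*cnt > -8 -> 3*cnt > -12)) -> cnt + h = -10))))))) and ((not (2*cnt + 3*h < 10)) -> (((not (2*cnt >= 2*h - 4)) -> 2*h = -18) and (2*cnt >= 2*h - 4 -> (((2*cnt > -8 -> 3*cnt > -12) -> e = -10) and ((not (2*cnt > -8 -> 3*cnt > -12)) -> cnt + h = -10))))).
Check whether (2*cnt < 13 -> ((2*cnt < 13 -> ((not (2*cnt < 13)) and 2*cnt >= -6 and (2*cnt >= -6 -> (((2*cnt > -8 -> 3*cnt > -12) -> e = -10) and ((not (2*cnt > -8 -> 3*cnt > -12)) -> cnt = -9))))) and ((not (2*cnt < 13)) -> (2*cnt >= -6 and (2*cnt >= -6 -> (((2*cnt > -8 -> 3*cnt > -12) -> e = -10) and ((not (2*cnt > -8 -> 3*cnt > -12)) -> cnt = -9))))))) and ((not (2*cnt < 13)) -> (2*cnt >= -6 and (2*cnt >= -6 -> (((2*cnt > -8 -> 3*cnt > -12) -> e = -10) and ((not (2*cnt > -8 -> 3*cnt > -12)) -> cnt = -9))))) and h = -3 implies it.
Countermodel: at the initial state cnt = 7, e = -10, h = -3, the precondition holds but the weakest precondition fails.
Answer: invalid


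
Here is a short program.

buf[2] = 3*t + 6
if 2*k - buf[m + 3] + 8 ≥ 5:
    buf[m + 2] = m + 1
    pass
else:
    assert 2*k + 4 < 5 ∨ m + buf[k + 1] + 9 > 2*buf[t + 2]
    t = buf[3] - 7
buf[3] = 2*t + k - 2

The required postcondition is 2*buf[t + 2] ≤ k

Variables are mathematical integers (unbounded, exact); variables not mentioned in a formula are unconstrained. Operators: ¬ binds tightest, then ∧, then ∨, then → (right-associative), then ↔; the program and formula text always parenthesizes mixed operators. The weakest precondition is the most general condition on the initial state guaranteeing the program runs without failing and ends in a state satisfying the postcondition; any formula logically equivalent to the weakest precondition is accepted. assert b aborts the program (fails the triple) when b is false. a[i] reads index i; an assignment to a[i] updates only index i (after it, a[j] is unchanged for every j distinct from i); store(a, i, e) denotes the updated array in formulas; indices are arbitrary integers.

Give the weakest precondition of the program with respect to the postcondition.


Working backward. After the program, 2*buf[t + 2] ≤ k must hold.
Before buf[3] := 2*t + k - 2: 2*store(buf, 3, k + 2*t - 2)[t + 2] ≤ k
Then branch requires 2*store(store(buf, m + 2, m + 1), 3, k + 2*t - 2)[t + 2] ≤ k; else branch requires (2*k < 1 ∨ buf[k + 1] + m > 2*buf[t + 2] - 9) ∧ 2*store(buf, 3, 2*buf[3] + k - 16)[buf[3] - 5] ≤ k.
Before the if: (2*k ≥ buf[m + 3] - 3 → 2*store(store(buf, m + 2, m + 1), 3, k + 2*t - 2)[t + 2] ≤ k) ∧ ((¬(2*k ≥ buf[m + 3] - 3)) → ((2*k < 1 ∨ buf[k + 1] + m > 2*buf[t + 2] - 9) ∧ 2*store(buf, 3, 2*buf[3] + k - 16)[buf[3] - 5] ≤ k))
Before buf[2] := 3*t + 6: (2*k ≥ store(buf, 2, 3*t + 6)[m + 3] - 3 → 2*store(store(store(buf, 2, 3*t + 6), m + 2, m + 1), 3, k + 2*t - 2)[t + 2] ≤ k) ∧ ((¬(2*k ≥ store(buf, 2, 3*t + 6)[m + 3] - 3)) → ((2*k < 1 ∨ store(buf, 2, 3*t + 6)[k + 1] + m > 2*store(buf, 2, 3*t + 6)[t + 2] - 9) ∧ 2*store(store(buf, 2, 3*t + 6), 3, 2*buf[3] + k - 16)[buf[3] - 5] ≤ k))
Answer: WP = (2*k ≥ store(buf, 2, 3*t + 6)[m + 3] - 3 → 2*store(store(store(buf, 2, 3*t + 6), m + 2, m + 1), 3, k + 2*t - 2)[t + 2] ≤ k) ∧ ((¬(2*k ≥ store(buf, 2, 3*t + 6)[m + 3] - 3)) → ((2*k < 1 ∨ store(buf, 2, 3*t + 6)[k + 1] + m > 2*store(buf, 2, 3*t + 6)[t + 2] - 9) ∧ 2*store(store(buf, 2, 3*t + 6), 3, 2*buf[3] + k - 16)[buf[3] - 5] ≤ k))


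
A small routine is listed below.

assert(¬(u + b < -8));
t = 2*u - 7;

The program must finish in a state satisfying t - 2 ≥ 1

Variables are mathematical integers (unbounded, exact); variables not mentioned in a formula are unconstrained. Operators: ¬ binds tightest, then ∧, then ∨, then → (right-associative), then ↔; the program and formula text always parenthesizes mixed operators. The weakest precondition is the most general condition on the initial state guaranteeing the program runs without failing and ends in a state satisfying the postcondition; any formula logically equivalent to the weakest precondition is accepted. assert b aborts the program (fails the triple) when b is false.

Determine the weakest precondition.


Working backward. After the program, the postcondition t - 2 ≥ 1 must hold; in canonical form it is t ≥ 3.
Before t := 2*u - 7: 2*u ≥ 10
Before assert ¬(u + b < -8): (¬(b + u < -8)) ∧ 2*u ≥ 10
Answer: WP = (¬(b + u < -8)) ∧ 2*u ≥ 10


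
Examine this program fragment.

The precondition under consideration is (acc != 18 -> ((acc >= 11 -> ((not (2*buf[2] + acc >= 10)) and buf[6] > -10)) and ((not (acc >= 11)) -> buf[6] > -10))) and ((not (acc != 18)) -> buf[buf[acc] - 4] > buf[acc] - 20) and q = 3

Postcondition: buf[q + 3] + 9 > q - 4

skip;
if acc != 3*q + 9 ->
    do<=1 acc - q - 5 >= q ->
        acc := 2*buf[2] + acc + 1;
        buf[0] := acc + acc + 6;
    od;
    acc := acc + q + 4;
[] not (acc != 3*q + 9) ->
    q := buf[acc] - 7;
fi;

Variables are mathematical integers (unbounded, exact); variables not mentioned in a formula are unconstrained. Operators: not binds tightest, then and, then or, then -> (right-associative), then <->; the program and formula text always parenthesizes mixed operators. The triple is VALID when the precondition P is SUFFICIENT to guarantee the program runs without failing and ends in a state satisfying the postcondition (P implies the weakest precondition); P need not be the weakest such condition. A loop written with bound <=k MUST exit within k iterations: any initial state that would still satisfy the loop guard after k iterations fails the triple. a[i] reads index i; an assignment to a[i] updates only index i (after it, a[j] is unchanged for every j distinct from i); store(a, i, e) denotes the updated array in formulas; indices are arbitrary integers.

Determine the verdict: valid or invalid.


Working backward. After the program, the postcondition buf[q + 3] + 9 > q - 4 must hold; in canonical form it is buf[q + 3] > q - 13.
Then branch requires (acc >= 2*q + 5 -> ((not (2*buf[2] + acc >= 2*q + 4)) and store(buf, 0, 4*buf[2] + 2*acc + 8)[q + 3] > q - 13)) and ((not (acc >= 2*q + 5)) -> buf[q + 3] > q - 13); else branch requires buf[buf[acc] - 4] > buf[acc] - 20.
Before the if: (acc != 3*q + 9 -> ((acc >= 2*q + 5 -> ((not (2*buf[2] + acc >= 2*q + 4)) and store(buf, 0, 4*buf[2] + 2*acc + 8)[q + 3] > q - 13)) and ((not (acc >= 2*q + 5)) -> buf[q + 3] > q - 13))) and ((not (acc != 3*q + 9)) -> buf[buf[acc] - 4] > buf[acc] - 20)
Before skip: (acc != 3*q + 9 -> ((acc >= 2*q + 5 -> ((not (2*buf[2] + acc >= 2*q + 4)) and store(buf, 0, 4*buf[2] + 2*acc + 8)[q + 3] > q - 13)) and ((not (acc >= 2*q + 5)) -> buf[q + 3] > q - 13))) and ((not (acc != 3*q + 9)) -> buf[buf[acc] - 4] > buf[acc] - 20)
The weakest precondition is (acc != 3*q + 9 -> ((acc >= 2*q + 5 -> ((not (2*buf[2] + acc >= 2*q + 4)) and store(buf, 0, 4*buf[2] + 2*acc + 8)[q + 3] > q - 13)) and ((not (acc >= 2*q + 5)) -> buf[q + 3] > q - 13))) and ((not (acc != 3*q + 9)) -> buf[buf[acc] - 4] > buf[acc] - 20).
Check whether (acc != 18 -> ((acc >= 11 -> ((not (2*buf[2] + acc >= 10)) and buf[6] > -10)) and ((not (acc >= 11)) -> buf[6] > -10))) and ((not (acc != 18)) -> buf[buf[acc] - 4] > buf[acc] - 20) and q = 3 implies it.
Every state satisfying the precondition satisfies the weakest precondition: the implication holds.
Answer: valid


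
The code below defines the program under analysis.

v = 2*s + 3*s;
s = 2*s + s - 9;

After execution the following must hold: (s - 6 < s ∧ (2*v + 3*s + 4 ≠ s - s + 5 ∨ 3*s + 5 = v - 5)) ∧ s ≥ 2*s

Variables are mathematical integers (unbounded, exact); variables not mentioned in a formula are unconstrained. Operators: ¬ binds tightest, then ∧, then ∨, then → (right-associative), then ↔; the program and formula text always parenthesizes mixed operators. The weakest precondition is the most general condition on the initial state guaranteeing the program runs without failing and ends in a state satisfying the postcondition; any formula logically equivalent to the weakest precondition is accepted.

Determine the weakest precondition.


Working backward. After the program, the postcondition (s - 6 < s ∧ (2*v + 3*s + 4 ≠ s - s + 5 ∨ 3*s + 5 = v - 5)) ∧ s ≥ 2*s must hold; in canonical form it is (3*s + 2*v ≠ 1 ∨ 3*s = v - 10) ∧ s ≤ 0.
Before s := 2*s + s - 9: (9*s + 2*v ≠ 28 ∨ 9*s = v + 17) ∧ 3*s ≤ 9
Before v := 2*s + 3*s: (19*s ≠ 28 ∨ 4*s = 17) ∧ 3*s ≤ 9
Answer: WP = (19*s ≠ 28 ∨ 4*s = 17) ∧ 3*s ≤ 9


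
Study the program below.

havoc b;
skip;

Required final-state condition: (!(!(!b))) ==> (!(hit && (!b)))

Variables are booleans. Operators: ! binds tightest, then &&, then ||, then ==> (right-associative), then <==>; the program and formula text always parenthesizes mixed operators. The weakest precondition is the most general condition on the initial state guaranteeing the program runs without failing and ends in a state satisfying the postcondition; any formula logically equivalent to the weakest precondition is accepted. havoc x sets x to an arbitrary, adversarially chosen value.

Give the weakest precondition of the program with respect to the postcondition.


Working backward. After the program, the postcondition (!(!(!b))) ==> (!(hit && (!b))) must hold; in canonical form it is (!b) ==> (!(hit && (!b))).
Before skip: (!b) ==> (!(hit && (!b)))
Before havoc b: !hit
Answer: WP = !hit


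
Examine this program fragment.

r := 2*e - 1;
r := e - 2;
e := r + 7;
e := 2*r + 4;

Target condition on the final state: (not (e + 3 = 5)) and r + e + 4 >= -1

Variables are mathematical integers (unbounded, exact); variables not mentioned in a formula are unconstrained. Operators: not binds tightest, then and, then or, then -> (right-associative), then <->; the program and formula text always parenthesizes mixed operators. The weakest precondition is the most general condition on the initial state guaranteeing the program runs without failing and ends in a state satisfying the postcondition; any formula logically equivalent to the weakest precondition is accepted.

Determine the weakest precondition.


Working backward. After the program, the postcondition (not (e + 3 = 5)) and r + e + 4 >= -1 must hold; in canonical form it is (not (e = 2)) and e + r >= -5.
Before e := 2*r + 4: (not (2*r = -2)) and 3*r >= -9
Before e := r + 7: (not (2*r = -2)) and 3*r >= -9
Before r := e - 2: (not (2*e = 2)) and 3*e >= -3
Before r := 2*e - 1: (not (2*e = 2)) and 3*e >= -3
Answer: WP = (not (2*e = 2)) and 3*e >= -3


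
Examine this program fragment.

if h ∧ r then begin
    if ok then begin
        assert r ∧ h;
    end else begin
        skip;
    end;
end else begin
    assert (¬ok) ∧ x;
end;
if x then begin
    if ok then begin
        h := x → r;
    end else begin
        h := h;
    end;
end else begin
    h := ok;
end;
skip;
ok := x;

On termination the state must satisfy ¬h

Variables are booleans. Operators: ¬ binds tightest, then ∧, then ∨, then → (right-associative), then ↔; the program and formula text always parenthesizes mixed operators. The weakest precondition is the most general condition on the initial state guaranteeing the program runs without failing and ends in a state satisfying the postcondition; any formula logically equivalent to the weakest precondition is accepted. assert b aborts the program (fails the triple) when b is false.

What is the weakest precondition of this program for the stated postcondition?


Working backward. After the program, ¬h must hold.
Before ok := x: ¬h
Before skip: ¬h
Then branch requires (ok → (¬(x → r))) ∧ ((¬ok) → (¬h)); else branch requires ¬ok.
Before the if: (x → ((ok → (¬(x → r))) ∧ ((¬ok) → (¬h)))) ∧ ((¬x) → (¬ok))
Then branch requires (ok → (r ∧ h ∧ (x → ((ok → (¬(x → r))) ∧ ((¬ok) → (¬h)))) ∧ ((¬x) → (¬ok)))) ∧ ((¬ok) → ((x → ((ok → (¬(x → r))) ∧ ((¬ok) → (¬h)))) ∧ ((¬x) → (¬ok)))); else branch requires (¬ok) ∧ x ∧ (x → ((ok → (¬(x → r))) ∧ ((¬ok) → (¬h)))) ∧ ((¬x) → (¬ok)).
Before the if: ((h ∧ r) → ((ok → (r ∧ h ∧ (x → ((ok → (¬(x → r))) ∧ ((¬ok) → (¬h)))) ∧ ((¬x) → (¬ok)))) ∧ ((¬ok) → ((x → ((ok → (¬(x → r))) ∧ ((¬ok) → (¬h)))) ∧ ((¬x) → (¬ok)))))) ∧ ((¬(h ∧ r)) → ((¬ok) ∧ x ∧ (x → ((ok → (¬(x → r))) ∧ ((¬ok) → (¬h)))) ∧ ((¬x) → (¬ok))))
Answer: WP = ((h ∧ r) → ((ok → (r ∧ h ∧ (x → ((ok → (¬(x → r))) ∧ ((¬ok) → (¬h)))) ∧ ((¬x) → (¬ok)))) ∧ ((¬ok) → ((x → ((ok → (¬(x → r))) ∧ ((¬ok) → (¬h)))) ∧ ((¬x) → (¬ok)))))) ∧ ((¬(h ∧ r)) → ((¬ok) ∧ x ∧ (x → ((ok → (¬(x → r))) ∧ ((¬ok) → (¬h)))) ∧ ((¬x) → (¬ok))))


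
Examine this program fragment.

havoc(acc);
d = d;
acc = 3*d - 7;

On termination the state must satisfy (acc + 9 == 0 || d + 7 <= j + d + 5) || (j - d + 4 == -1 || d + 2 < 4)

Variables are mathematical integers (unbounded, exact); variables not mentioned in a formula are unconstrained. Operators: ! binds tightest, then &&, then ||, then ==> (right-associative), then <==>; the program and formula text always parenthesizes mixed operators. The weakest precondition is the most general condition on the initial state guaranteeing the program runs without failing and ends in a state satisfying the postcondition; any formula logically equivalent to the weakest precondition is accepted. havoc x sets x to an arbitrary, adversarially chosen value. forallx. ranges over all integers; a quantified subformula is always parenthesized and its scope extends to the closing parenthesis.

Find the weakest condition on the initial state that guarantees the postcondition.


Working backward. After the program, the postcondition (acc + 9 == 0 || d + 7 <= j + d + 5) || (j - d + 4 == -1 || d + 2 < 4) must hold; in canonical form it is acc == -9 || j >= 2 || j == d - 5 || d < 2.
Before acc := 3*d - 7: 3*d == -2 || j >= 2 || j == d - 5 || d < 2
Before d := d: 3*d == -2 || j >= 2 || j == d - 5 || d < 2
Before havoc acc: 3*d == -2 || j >= 2 || j == d - 5 || d < 2
Answer: WP = 3*d == -2 || j >= 2 || j == d - 5 || d < 2


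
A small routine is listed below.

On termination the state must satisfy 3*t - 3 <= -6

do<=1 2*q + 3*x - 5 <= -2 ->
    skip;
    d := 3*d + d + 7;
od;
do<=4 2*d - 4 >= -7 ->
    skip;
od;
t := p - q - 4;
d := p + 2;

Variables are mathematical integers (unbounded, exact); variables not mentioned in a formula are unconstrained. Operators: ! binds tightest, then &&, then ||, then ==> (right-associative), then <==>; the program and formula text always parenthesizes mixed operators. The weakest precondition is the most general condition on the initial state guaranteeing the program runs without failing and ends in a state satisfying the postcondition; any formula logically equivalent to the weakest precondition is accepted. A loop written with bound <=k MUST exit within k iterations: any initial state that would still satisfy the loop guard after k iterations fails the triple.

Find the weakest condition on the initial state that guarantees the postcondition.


Working backward. After the program, the postcondition 3*t - 3 <= -6 must hold; in canonical form it is 3*t <= -3.
Before d := p + 2: 3*t <= -3
Before t := p - q - 4: 3*p <= 3*q + 9
Before the loop (bound <=4), unroll the exhaustion recursion (WP_0 = exit-now case; WP_j = one more guarded iteration, up to j = 4):
  WP_0: (!(2*d >= -3)) && 3*p <= 3*q + 9
  WP_1: (2*d >= -3 ==> ((!(2*d >= -3)) && 3*p <= 3*q + 9)) && ((!(2*d >= -3)) ==> 3*p <= 3*q + 9)
  WP_2: (2*d >= -3 ==> ((2*d >= -3 ==> ((!(2*d >= -3)) && 3*p <= 3*q + 9)) && ((!(2*d >= -3)) ==> 3*p <= 3*q + 9))) && ((!(2*d >= -3)) ==> 3*p <= 3*q + 9)
  WP_3: (2*d >= -3 ==> ((2*d >= -3 ==> ((2*d >= -3 ==> ((!(2*d >= -3)) && 3*p <= 3*q + 9)) && ((!(2*d >= -3)) ==> 3*p <= 3*q + 9))) && ((!(2*d >= -3)) ==> 3*p <= 3*q + 9))) && ((!(2*d >= -3)) ==> 3*p <= 3*q + 9)
  WP_4: (2*d >= -3 ==> ((2*d >= -3 ==> ((2*d >= -3 ==> ((2*d >= -3 ==> ((!(2*d >= -3)) && 3*p <= 3*q + 9)) && ((!(2*d >= -3)) ==> 3*p <= 3*q + 9))) && ((!(2*d >= -3)) ==> 3*p <= 3*q + 9))) && ((!(2*d >= -3)) ==> 3*p <= 3*q + 9))) && ((!(2*d >= -3)) ==> 3*p <= 3*q + 9)
So before the loop: (2*d >= -3 ==> ((2*d >= -3 ==> ((2*d >= -3 ==> ((2*d >= -3 ==> ((!(2*d >= -3)) && 3*p <= 3*q + 9)) && ((!(2*d >= -3)) ==> 3*p <= 3*q + 9))) && ((!(2*d >= -3)) ==> 3*p <= 3*q + 9))) && ((!(2*d >= -3)) ==> 3*p <= 3*q + 9))) && ((!(2*d >= -3)) ==> 3*p <= 3*q + 9)
Before the loop (bound <=1), unroll the exhaustion recursion (WP_0 = exit-now case; WP_j = one more guarded iteration, up to j = 1):
  WP_0: (!(2*q + 3*x <= 3)) && (2*d >= -3 ==> ((2*d >= -3 ==> ((2*d >= -3 ==> ((2*d >= -3 ==> ((!(2*d >= -3)) && 3*p <= 3*q + 9)) && ((!(2*d >= -3)) ==> 3*p <= 3*q + 9))) && ((!(2*d >= -3)) ==> 3*p <= 3*q + 9))) && ((!(2*d >= -3)) ==> 3*p <= 3*q + 9))) && ((!(2*d >= -3)) ==> 3*p <= 3*q + 9)
  WP_1: (2*q + 3*x <= 3 ==> ((!(2*q + 3*x <= 3)) && (8*d >= -17 ==> ((8*d >= -17 ==> ((8*d >= -17 ==> ((8*d >= -17 ==> ((!(8*d >= -17)) && 3*p <= 3*q + 9)) && ((!(8*d >= -17)) ==> 3*p <= 3*q + 9))) && ((!(8*d >= -17)) ==> 3*p <= 3*q + 9))) && ((!(8*d >= -17)) ==> 3*p <= 3*q + 9))) && ((!(8*d >= -17)) ==> 3*p <= 3*q + 9))) && ((!(2*q + 3*x <= 3)) ==> ((2*d >= -3 ==> ((2*d >= -3 ==> ((2*d >= -3 ==> ((2*d >= -3 ==> ((!(2*d >= -3)) && 3*p <= 3*q + 9)) && ((!(2*d >= -3)) ==> 3*p <= 3*q + 9))) && ((!(2*d >= -3)) ==> 3*p <= 3*q + 9))) && ((!(2*d >= -3)) ==> 3*p <= 3*q + 9))) && ((!(2*d >= -3)) ==> 3*p <= 3*q + 9)))
So before the loop: (2*q + 3*x <= 3 ==> ((!(2*q + 3*x <= 3)) && (8*d >= -17 ==> ((8*d >= -17 ==> ((8*d >= -17 ==> ((8*d >= -17 ==> ((!(8*d >= -17)) && 3*p <= 3*q + 9)) && ((!(8*d >= -17)) ==> 3*p <= 3*q + 9))) && ((!(8*d >= -17)) ==> 3*p <= 3*q + 9))) && ((!(8*d >= -17)) ==> 3*p <= 3*q + 9))) && ((!(8*d >= -17)) ==> 3*p <= 3*q + 9))) && ((!(2*q + 3*x <= 3)) ==> ((2*d >= -3 ==> ((2*d >= -3 ==> ((2*d >= -3 ==> ((2*d >= -3 ==> ((!(2*d >= -3)) && 3*p <= 3*q + 9)) && ((!(2*d >= -3)) ==> 3*p <= 3*q + 9))) && ((!(2*d >= -3)) ==> 3*p <= 3*q + 9))) && ((!(2*d >= -3)) ==> 3*p <= 3*q + 9))) && ((!(2*d >= -3)) ==> 3*p <= 3*q + 9)))
Answer: WP = (2*q + 3*x <= 3 ==> ((!(2*q + 3*x <= 3)) && (8*d >= -17 ==> ((8*d >= -17 ==> ((8*d >= -17 ==> ((8*d >= -17 ==> ((!(8*d >= -17)) && 3*p <= 3*q + 9)) && ((!(8*d >= -17)) ==> 3*p <= 3*q + 9))) && ((!(8*d >= -17)) ==> 3*p <= 3*q + 9))) && ((!(8*d >= -17)) ==> 3*p <= 3*q + 9))) && ((!(8*d >= -17)) ==> 3*p <= 3*q + 9))) && ((!(2*q + 3*x <= 3)) ==> ((2*d >= -3 ==> ((2*d >= -3 ==> ((2*d >= -3 ==> ((2*d >= -3 ==> ((!(2*d >= -3)) && 3*p <= 3*q + 9)) && ((!(2*d >= -3)) ==> 3*p <= 3*q + 9))) && ((!(2*d >= -3)) ==> 3*p <= 3*q + 9))) && ((!(2*d >= -3)) ==> 3*p <= 3*q + 9))) && ((!(2*d >= -3)) ==> 3*p <= 3*q + 9)))


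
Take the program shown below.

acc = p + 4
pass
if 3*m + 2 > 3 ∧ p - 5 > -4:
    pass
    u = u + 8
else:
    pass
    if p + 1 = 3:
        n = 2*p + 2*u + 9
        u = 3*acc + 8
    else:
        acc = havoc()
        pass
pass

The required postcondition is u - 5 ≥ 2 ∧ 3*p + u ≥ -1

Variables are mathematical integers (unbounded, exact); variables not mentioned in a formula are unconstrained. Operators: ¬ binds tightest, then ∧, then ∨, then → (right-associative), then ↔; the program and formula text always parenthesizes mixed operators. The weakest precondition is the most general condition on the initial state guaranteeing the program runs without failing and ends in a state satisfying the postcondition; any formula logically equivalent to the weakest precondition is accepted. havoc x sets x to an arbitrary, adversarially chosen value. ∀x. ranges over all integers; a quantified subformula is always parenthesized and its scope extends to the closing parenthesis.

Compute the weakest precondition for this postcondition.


Working backward. After the program, the postcondition u - 5 ≥ 2 ∧ 3*p + u ≥ -1 must hold; in canonical form it is u ≥ 7 ∧ 3*p + u ≥ -1.
Before skip: u ≥ 7 ∧ 3*p + u ≥ -1
Then branch requires u ≥ -1 ∧ 3*p + u ≥ -9; else branch requires (p = 2 → (3*acc ≥ -1 ∧ 3*acc + 3*p ≥ -9)) ∧ ((¬(p = 2)) → (u ≥ 7 ∧ 3*p + u ≥ -1)).
Before the if: ((3*m > 1 ∧ p > 1) → (u ≥ -1 ∧ 3*p + u ≥ -9)) ∧ ((¬(3*m > 1 ∧ p > 1)) → ((p = 2 → (3*acc ≥ -1 ∧ 3*acc + 3*p ≥ -9)) ∧ ((¬(p = 2)) → (u ≥ 7 ∧ 3*p + u ≥ -1))))
Before skip: ((3*m > 1 ∧ p > 1) → (u ≥ -1 ∧ 3*p + u ≥ -9)) ∧ ((¬(3*m > 1 ∧ p > 1)) → ((p = 2 → (3*acc ≥ -1 ∧ 3*acc + 3*p ≥ -9)) ∧ ((¬(p = 2)) → (u ≥ 7 ∧ 3*p + u ≥ -1))))
Before acc := p + 4: ((3*m > 1 ∧ p > 1) → (u ≥ -1 ∧ 3*p + u ≥ -9)) ∧ ((¬(3*m > 1 ∧ p > 1)) → ((p = 2 → (3*p ≥ -13 ∧ 6*p ≥ -21)) ∧ ((¬(p = 2)) → (u ≥ 7 ∧ 3*p + u ≥ -1))))
Answer: WP = ((3*m > 1 ∧ p > 1) → (u ≥ -1 ∧ 3*p + u ≥ -9)) ∧ ((¬(3*m > 1 ∧ p > 1)) → ((p = 2 → (3*p ≥ -13 ∧ 6*p ≥ -21)) ∧ ((¬(p = 2)) → (u ≥ 7 ∧ 3*p + u ≥ -1))))


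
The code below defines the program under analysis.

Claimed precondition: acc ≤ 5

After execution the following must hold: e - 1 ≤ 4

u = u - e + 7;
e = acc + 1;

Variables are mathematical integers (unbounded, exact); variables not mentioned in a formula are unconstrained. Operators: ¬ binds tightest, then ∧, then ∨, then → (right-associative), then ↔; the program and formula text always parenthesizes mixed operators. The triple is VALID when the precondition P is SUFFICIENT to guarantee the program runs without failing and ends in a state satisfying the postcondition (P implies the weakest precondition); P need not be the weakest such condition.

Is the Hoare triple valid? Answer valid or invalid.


Working backward. After the program, the postcondition e - 1 ≤ 4 must hold; in canonical form it is e ≤ 5.
Before e := acc + 1: acc ≤ 4
Before u := u - e + 7: acc ≤ 4
The weakest precondition is acc ≤ 4.
Check whether acc ≤ 5 implies it.
Countermodel: at the initial state acc = 5, the precondition holds but the weakest precondition fails.
Answer: invalid


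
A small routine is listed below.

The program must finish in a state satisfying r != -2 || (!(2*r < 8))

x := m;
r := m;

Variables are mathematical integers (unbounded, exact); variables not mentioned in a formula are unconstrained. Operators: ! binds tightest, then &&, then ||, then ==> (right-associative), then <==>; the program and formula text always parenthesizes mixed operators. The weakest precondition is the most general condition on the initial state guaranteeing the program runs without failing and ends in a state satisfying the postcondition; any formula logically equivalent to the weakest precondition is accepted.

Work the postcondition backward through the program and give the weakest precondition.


Working backward. After the program, r != -2 || (!(2*r < 8)) must hold.
Before r := m: m != -2 || (!(2*m < 8))
Before x := m: m != -2 || (!(2*m < 8))
Answer: WP = m != -2 || (!(2*m < 8))
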